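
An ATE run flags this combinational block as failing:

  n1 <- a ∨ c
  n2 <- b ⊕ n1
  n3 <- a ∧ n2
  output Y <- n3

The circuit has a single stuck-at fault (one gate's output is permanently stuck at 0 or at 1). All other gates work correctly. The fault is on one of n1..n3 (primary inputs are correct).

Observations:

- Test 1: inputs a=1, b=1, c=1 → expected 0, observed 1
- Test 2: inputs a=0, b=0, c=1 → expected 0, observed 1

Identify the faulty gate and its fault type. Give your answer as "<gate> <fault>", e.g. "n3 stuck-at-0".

n3 stuck-at-1

Fault-free values for test 1 (a=1, b=1, c=1): n1=1, n2=0, n3=0, giving Y=0. Observed 1.
Test 1: faults giving observed 1 are {n1 stuck-at-0, n2 stuck-at-1, n3 stuck-at-1}.
Test 2 (a=0, b=0, c=1): fault-free n1=1, n2=1, n3=0 → 0; observed 1. Eliminates n1 stuck-at-0, n2 stuck-at-1.
Only n3 stuck-at-1 is consistent with every test.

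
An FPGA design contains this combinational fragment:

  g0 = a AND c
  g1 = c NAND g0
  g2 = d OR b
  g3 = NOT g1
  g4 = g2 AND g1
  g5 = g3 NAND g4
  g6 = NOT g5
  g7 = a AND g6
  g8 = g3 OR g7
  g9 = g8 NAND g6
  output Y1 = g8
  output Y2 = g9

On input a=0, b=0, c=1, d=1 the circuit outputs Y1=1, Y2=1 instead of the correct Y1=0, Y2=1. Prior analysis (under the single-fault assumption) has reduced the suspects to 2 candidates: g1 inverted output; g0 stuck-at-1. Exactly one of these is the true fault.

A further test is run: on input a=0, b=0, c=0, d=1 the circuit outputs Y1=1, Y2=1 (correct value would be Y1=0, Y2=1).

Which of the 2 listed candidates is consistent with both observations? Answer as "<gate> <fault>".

Evaluate each candidate on input a=0, b=0, c=0, d=1:
  g1 inverted output: g0=0, g1=0 [inverted output], g2=1, g3=1, g4=0, g5=1, g6=0, g7=0, g8=1, g9=1 → Y1=1, Y2=1 — matches
  g0 stuck-at-1: g0=1 [stuck-at-1], g1=1, g2=1, g3=0, g4=1, g5=1, g6=0, g7=0, g8=0, g9=1 → Y1=0, Y2=1 — eliminated
Only g1 inverted output reproduces the observed Y1=1, Y2=1.

g1 inverted output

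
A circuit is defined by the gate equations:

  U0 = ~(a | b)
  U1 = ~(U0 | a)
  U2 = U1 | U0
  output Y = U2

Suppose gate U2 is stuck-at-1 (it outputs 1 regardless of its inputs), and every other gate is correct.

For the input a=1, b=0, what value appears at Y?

1

Propagate with U2 forced: U0=0, U1=0, U2=1 [stuck-at-1].
So Y = 1. (Without the fault it would be 0.)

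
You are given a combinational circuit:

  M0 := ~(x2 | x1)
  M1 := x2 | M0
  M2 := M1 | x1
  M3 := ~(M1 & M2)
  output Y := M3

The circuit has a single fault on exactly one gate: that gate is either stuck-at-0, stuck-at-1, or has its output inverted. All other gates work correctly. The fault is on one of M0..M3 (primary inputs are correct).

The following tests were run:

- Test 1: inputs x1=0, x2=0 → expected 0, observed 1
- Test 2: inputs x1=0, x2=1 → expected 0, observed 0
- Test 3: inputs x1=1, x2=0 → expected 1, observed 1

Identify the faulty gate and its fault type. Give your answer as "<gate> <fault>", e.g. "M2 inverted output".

M0 stuck-at-0

Fault-free values for test 1 (x1=0, x2=0): M0=1, M1=1, M2=1, M3=0, giving Y=0. Observed 1.
Test 1: faults giving observed 1 are {M0 stuck-at-0, M0 inverted output, M1 stuck-at-0, M1 inverted output, M2 stuck-at-0, M2 inverted output, M3 stuck-at-1, M3 inverted output}.
Test 2 (x1=0, x2=1): fault-free M0=0, M1=1, M2=1, M3=0 → 0; observed 0. Eliminates M1 stuck-at-0, M1 inverted output, M2 stuck-at-0, M2 inverted output, M3 stuck-at-1, M3 inverted output.
Test 3 (x1=1, x2=0): fault-free M0=0, M1=0, M2=1, M3=1 → 1; observed 1. Eliminates M0 inverted output.
Only M0 stuck-at-0 is consistent with every test.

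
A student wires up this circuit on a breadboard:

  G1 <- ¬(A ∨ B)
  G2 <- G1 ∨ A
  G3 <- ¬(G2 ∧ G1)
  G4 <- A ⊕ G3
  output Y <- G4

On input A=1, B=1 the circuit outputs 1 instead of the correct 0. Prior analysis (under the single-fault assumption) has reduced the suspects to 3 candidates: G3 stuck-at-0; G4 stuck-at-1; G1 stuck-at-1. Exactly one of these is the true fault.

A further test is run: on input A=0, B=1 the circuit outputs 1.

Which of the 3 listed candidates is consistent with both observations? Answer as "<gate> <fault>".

G4 stuck-at-1

Evaluate each candidate on input A=0, B=1:
  G3 stuck-at-0: G1=0, G2=0, G3=0 [stuck-at-0], G4=0 → 0 — eliminated
  G4 stuck-at-1: G1=0, G2=0, G3=1, G4=1 [stuck-at-1] → 1 — matches
  G1 stuck-at-1: G1=1 [stuck-at-1], G2=1, G3=0, G4=0 → 0 — eliminated
Only G4 stuck-at-1 reproduces the observed 1.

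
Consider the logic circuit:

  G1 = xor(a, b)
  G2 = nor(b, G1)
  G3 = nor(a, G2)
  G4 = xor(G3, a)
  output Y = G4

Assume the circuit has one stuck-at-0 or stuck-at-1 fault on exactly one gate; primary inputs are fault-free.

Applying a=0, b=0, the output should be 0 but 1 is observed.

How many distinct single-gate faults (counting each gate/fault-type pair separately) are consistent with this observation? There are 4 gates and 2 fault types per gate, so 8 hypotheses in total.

4

Fault-free: G1=0, G2=1, G3=0, G4=0 → 0. Observed 1.
  G1 stuck-at-0: output 0 ✗
  G1 stuck-at-1: output 1 ✓
  G2 stuck-at-0: output 1 ✓
  G2 stuck-at-1: output 0 ✗
  G3 stuck-at-0: output 0 ✗
  G3 stuck-at-1: output 1 ✓
  G4 stuck-at-0: output 0 ✗
  G4 stuck-at-1: output 1 ✓
Consistent faults: {G1 stuck-at-1, G2 stuck-at-0, G3 stuck-at-1, G4 stuck-at-1} — 4 in all.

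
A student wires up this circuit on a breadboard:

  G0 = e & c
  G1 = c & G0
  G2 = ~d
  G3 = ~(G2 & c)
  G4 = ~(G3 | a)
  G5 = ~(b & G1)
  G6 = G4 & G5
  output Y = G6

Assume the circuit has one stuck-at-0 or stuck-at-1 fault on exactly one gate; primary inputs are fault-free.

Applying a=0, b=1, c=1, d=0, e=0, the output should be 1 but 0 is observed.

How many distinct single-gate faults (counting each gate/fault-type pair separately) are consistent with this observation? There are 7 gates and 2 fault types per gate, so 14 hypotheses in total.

7

Fault-free: G0=0, G1=0, G2=1, G3=0, G4=1, G5=1, G6=1 → 1. Observed 0.
  G0 stuck-at-0: output 1 ✗
  G0 stuck-at-1: output 0 ✓
  G1 stuck-at-0: output 1 ✗
  G1 stuck-at-1: output 0 ✓
  G2 stuck-at-0: output 0 ✓
  G2 stuck-at-1: output 1 ✗
  G3 stuck-at-0: output 1 ✗
  G3 stuck-at-1: output 0 ✓
  G4 stuck-at-0: output 0 ✓
  G4 stuck-at-1: output 1 ✗
  G5 stuck-at-0: output 0 ✓
  G5 stuck-at-1: output 1 ✗
  G6 stuck-at-0: output 0 ✓
  G6 stuck-at-1: output 1 ✗
Consistent faults: {G0 stuck-at-1, G1 stuck-at-1, G2 stuck-at-0, G3 stuck-at-1, G4 stuck-at-0, G5 stuck-at-0, G6 stuck-at-0} — 7 in all.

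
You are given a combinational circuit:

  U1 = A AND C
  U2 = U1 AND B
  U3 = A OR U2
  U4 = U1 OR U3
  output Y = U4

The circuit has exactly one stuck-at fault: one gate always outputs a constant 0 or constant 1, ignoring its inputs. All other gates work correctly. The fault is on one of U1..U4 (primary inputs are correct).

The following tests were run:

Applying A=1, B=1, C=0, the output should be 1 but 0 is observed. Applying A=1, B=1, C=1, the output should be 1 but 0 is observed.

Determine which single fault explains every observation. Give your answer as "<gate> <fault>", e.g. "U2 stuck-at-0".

Fault-free values for test 1 (A=1, B=1, C=0): U1=0, U2=0, U3=1, U4=1, giving Y=1. Observed 0.
Test 1: faults giving observed 0 are {U3 stuck-at-0, U4 stuck-at-0}.
Test 2 (A=1, B=1, C=1): fault-free U1=1, U2=1, U3=1, U4=1 → 1; observed 0. Eliminates U3 stuck-at-0.
Only U4 stuck-at-0 is consistent with every test.

U4 stuck-at-0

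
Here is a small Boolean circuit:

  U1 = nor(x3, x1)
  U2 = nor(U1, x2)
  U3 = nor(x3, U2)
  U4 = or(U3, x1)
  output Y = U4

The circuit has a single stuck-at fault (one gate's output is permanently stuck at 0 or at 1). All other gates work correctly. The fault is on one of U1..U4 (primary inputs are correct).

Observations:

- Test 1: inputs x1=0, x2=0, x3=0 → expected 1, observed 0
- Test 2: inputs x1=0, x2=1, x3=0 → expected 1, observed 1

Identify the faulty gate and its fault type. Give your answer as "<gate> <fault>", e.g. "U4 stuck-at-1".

Fault-free values for test 1 (x1=0, x2=0, x3=0): U1=1, U2=0, U3=1, U4=1, giving Y=1. Observed 0.
Test 1: faults giving observed 0 are {U1 stuck-at-0, U2 stuck-at-1, U3 stuck-at-0, U4 stuck-at-0}.
Test 2 (x1=0, x2=1, x3=0): fault-free U1=1, U2=0, U3=1, U4=1 → 1; observed 1. Eliminates U2 stuck-at-1, U3 stuck-at-0, U4 stuck-at-0.
Only U1 stuck-at-0 is consistent with every test.

U1 stuck-at-0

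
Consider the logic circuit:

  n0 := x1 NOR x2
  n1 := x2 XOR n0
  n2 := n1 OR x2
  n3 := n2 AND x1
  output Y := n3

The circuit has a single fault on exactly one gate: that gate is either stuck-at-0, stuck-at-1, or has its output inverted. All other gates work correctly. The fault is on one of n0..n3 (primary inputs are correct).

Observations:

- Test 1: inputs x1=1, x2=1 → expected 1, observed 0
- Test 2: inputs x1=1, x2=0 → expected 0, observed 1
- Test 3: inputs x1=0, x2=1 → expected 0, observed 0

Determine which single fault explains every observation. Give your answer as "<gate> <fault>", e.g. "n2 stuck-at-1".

Fault-free values for test 1 (x1=1, x2=1): n0=0, n1=1, n2=1, n3=1, giving Y=1. Observed 0.
Test 1: faults giving observed 0 are {n2 stuck-at-0, n2 inverted output, n3 stuck-at-0, n3 inverted output}.
Test 2 (x1=1, x2=0): fault-free n0=0, n1=0, n2=0, n3=0 → 0; observed 1. Eliminates n2 stuck-at-0, n3 stuck-at-0.
Test 3 (x1=0, x2=1): fault-free n0=0, n1=1, n2=1, n3=0 → 0; observed 0. Eliminates n3 inverted output.
Only n2 inverted output is consistent with every test.

n2 inverted output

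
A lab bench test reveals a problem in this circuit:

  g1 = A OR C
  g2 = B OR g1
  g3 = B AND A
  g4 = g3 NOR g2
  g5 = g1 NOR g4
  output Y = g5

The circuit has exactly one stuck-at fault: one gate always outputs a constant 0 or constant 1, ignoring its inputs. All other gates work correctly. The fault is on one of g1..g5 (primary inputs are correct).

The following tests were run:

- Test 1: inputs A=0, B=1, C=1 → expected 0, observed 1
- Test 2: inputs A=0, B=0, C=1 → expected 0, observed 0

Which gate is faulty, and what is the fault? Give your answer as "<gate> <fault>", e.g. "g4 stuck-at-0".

Fault-free values for test 1 (A=0, B=1, C=1): g1=1, g2=1, g3=0, g4=0, g5=0, giving Y=0. Observed 1.
Test 1: faults giving observed 1 are {g1 stuck-at-0, g5 stuck-at-1}.
Test 2 (A=0, B=0, C=1): fault-free g1=1, g2=1, g3=0, g4=0, g5=0 → 0; observed 0. Eliminates g5 stuck-at-1.
Only g1 stuck-at-0 is consistent with every test.

g1 stuck-at-0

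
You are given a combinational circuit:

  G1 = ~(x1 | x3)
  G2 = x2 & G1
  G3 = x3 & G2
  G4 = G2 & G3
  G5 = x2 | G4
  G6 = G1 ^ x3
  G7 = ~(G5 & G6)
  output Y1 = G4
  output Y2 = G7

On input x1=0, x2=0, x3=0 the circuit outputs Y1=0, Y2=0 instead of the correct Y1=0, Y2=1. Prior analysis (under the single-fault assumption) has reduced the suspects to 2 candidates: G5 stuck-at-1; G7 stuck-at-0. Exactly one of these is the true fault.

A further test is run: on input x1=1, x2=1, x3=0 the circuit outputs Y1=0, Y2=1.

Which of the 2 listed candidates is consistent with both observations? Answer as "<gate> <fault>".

G5 stuck-at-1

Evaluate each candidate on input x1=1, x2=1, x3=0:
  G5 stuck-at-1: G1=0, G2=0, G3=0, G4=0, G5=1 [stuck-at-1], G6=0, G7=1 → Y1=0, Y2=1 — matches
  G7 stuck-at-0: G1=0, G2=0, G3=0, G4=0, G5=1, G6=0, G7=0 [stuck-at-0] → Y1=0, Y2=0 — eliminated
Only G5 stuck-at-1 reproduces the observed Y1=0, Y2=1.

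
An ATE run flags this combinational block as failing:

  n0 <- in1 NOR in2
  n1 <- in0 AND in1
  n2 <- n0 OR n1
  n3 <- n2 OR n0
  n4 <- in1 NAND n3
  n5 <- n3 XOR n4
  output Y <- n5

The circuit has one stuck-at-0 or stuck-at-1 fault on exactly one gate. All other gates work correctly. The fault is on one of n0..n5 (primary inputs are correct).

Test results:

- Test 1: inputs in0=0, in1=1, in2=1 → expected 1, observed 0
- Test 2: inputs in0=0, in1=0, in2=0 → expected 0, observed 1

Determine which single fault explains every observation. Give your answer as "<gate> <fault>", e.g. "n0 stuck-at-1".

Fault-free values for test 1 (in0=0, in1=1, in2=1): n0=0, n1=0, n2=0, n3=0, n4=1, n5=1, giving Y=1. Observed 0.
Test 1: faults giving observed 0 are {n4 stuck-at-0, n5 stuck-at-0}.
Test 2 (in0=0, in1=0, in2=0): fault-free n0=1, n1=0, n2=1, n3=1, n4=1, n5=0 → 0; observed 1. Eliminates n5 stuck-at-0.
Only n4 stuck-at-0 is consistent with every test.

n4 stuck-at-0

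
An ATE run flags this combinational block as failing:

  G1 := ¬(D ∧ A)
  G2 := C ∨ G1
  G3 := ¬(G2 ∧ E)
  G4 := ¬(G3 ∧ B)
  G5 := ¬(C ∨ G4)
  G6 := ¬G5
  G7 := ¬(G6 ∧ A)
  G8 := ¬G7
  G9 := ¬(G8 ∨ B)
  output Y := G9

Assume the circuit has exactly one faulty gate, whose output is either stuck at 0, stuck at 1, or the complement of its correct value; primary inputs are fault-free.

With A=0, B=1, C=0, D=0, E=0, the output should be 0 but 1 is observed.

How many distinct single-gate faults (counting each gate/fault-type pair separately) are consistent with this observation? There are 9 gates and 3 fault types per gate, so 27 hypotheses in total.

Fault-free: G1=1, G2=1, G3=1, G4=0, G5=1, G6=0, G7=1, G8=0, G9=0 → 0. Observed 1.
  G1: none of the 3 fault types match ✗
  G2: none of the 3 fault types match ✗
  G3: none of the 3 fault types match ✗
  G4: none of the 3 fault types match ✗
  G5: none of the 3 fault types match ✗
  G6: none of the 3 fault types match ✗
  G7: none of the 3 fault types match ✗
  G8: none of the 3 fault types match ✗
  G9: stuck-at-1, inverted output ✓; others ✗
Consistent faults: {G9 stuck-at-1, G9 inverted output} — 2 in all.

2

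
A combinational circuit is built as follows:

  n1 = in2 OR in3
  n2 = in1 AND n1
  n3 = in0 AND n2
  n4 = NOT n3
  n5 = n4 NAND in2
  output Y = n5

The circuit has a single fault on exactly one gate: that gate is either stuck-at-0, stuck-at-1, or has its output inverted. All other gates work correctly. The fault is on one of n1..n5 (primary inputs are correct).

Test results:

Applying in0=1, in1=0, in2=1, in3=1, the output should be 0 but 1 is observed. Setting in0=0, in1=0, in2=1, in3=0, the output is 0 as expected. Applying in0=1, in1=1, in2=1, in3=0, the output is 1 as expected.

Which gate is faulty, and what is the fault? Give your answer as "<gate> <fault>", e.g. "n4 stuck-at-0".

Fault-free values for test 1 (in0=1, in1=0, in2=1, in3=1): n1=1, n2=0, n3=0, n4=1, n5=0, giving Y=0. Observed 1.
Test 1: faults giving observed 1 are {n2 stuck-at-1, n2 inverted output, n3 stuck-at-1, n3 inverted output, n4 stuck-at-0, n4 inverted output, n5 stuck-at-1, n5 inverted output}.
Test 2 (in0=0, in1=0, in2=1, in3=0): fault-free n1=1, n2=0, n3=0, n4=1, n5=0 → 0; observed 0. Eliminates n3 stuck-at-1, n3 inverted output, n4 stuck-at-0, n4 inverted output, n5 stuck-at-1, n5 inverted output.
Test 3 (in0=1, in1=1, in2=1, in3=0): fault-free n1=1, n2=1, n3=1, n4=0, n5=1 → 1; observed 1. Eliminates n2 inverted output.
Only n2 stuck-at-1 is consistent with every test.

n2 stuck-at-1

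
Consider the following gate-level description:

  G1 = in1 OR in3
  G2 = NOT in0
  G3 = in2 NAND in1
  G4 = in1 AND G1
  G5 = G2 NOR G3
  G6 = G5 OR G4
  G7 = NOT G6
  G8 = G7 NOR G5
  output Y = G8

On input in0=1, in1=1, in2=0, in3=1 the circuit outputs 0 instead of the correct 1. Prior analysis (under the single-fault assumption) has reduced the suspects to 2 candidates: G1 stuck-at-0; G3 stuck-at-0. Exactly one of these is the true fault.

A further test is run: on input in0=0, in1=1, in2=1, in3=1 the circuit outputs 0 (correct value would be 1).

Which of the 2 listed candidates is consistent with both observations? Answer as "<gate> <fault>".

G1 stuck-at-0

Evaluate each candidate on input in0=0, in1=1, in2=1, in3=1:
  G1 stuck-at-0: G1=0 [stuck-at-0], G2=1, G3=0, G4=0, G5=0, G6=0, G7=1, G8=0 → 0 — matches
  G3 stuck-at-0: G1=1, G2=1, G3=0 [stuck-at-0], G4=1, G5=0, G6=1, G7=0, G8=1 → 1 — eliminated
Only G1 stuck-at-0 reproduces the observed 0.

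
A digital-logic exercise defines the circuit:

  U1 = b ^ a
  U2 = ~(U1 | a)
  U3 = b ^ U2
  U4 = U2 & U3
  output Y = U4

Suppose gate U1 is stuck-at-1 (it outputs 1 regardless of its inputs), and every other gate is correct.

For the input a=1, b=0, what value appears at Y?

0

Propagate with U1 forced: U1=1 [stuck-at-1], U2=0, U3=0, U4=0.
So Y = 0. (Same as the fault-free value — the fault is masked on this input.)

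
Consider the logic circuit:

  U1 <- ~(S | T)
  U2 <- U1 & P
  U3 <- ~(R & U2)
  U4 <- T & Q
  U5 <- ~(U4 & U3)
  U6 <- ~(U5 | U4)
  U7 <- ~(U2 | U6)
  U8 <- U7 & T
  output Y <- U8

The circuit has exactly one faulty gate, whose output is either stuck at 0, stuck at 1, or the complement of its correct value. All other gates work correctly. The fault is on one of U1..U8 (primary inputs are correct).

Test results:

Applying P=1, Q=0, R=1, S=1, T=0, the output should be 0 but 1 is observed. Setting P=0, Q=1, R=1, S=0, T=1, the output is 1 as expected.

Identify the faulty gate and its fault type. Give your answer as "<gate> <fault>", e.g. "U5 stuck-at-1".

Fault-free values for test 1 (P=1, Q=0, R=1, S=1, T=0): U1=0, U2=0, U3=1, U4=0, U5=1, U6=0, U7=1, U8=0, giving Y=0. Observed 1.
Test 1: faults giving observed 1 are {U8 stuck-at-1, U8 inverted output}.
Test 2 (P=0, Q=1, R=1, S=0, T=1): fault-free U1=0, U2=0, U3=1, U4=1, U5=0, U6=0, U7=1, U8=1 → 1; observed 1. Eliminates U8 inverted output.
Only U8 stuck-at-1 is consistent with every test.

U8 stuck-at-1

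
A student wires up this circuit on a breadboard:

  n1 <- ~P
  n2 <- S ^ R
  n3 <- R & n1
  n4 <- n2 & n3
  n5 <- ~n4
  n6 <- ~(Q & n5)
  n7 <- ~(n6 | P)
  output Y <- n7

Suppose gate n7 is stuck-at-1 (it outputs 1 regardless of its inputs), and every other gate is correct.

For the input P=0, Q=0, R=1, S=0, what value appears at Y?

Propagate with n7 forced: n1=1, n2=1, n3=1, n4=1, n5=0, n6=1, n7=1 [stuck-at-1].
So Y = 1. (Without the fault it would be 0.)

1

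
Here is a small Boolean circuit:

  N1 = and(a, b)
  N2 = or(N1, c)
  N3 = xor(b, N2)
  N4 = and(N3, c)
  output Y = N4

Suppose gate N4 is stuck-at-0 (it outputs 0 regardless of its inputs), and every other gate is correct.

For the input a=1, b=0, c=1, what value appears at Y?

0

Propagate with N4 forced: N1=0, N2=1, N3=1, N4=0 [stuck-at-0].
So Y = 0. (Without the fault it would be 1.)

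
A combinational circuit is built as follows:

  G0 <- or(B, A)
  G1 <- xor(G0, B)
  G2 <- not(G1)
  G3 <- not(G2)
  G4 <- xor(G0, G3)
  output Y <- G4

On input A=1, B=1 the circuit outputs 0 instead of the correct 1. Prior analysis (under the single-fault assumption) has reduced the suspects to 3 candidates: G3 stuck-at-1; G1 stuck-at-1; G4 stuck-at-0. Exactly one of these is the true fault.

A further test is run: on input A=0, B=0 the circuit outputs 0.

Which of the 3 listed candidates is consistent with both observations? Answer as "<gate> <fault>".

G4 stuck-at-0

Evaluate each candidate on input A=0, B=0:
  G3 stuck-at-1: G0=0, G1=0, G2=1, G3=1 [stuck-at-1], G4=1 → 1 — eliminated
  G1 stuck-at-1: G0=0, G1=1 [stuck-at-1], G2=0, G3=1, G4=1 → 1 — eliminated
  G4 stuck-at-0: G0=0, G1=0, G2=1, G3=0, G4=0 [stuck-at-0] → 0 — matches
Only G4 stuck-at-0 reproduces the observed 0.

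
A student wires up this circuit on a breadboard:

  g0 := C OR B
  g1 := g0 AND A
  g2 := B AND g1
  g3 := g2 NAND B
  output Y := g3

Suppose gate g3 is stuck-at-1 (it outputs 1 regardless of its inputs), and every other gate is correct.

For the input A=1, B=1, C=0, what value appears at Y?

Propagate with g3 forced: g0=1, g1=1, g2=1, g3=1 [stuck-at-1].
So Y = 1. (Without the fault it would be 0.)

1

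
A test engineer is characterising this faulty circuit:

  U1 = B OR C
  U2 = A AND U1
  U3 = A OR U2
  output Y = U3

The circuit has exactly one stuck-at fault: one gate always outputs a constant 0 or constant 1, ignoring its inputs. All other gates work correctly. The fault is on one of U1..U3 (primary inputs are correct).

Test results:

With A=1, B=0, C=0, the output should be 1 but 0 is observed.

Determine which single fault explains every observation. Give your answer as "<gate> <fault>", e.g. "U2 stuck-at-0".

U3 stuck-at-0

Fault-free values for test 1 (A=1, B=0, C=0): U1=0, U2=0, U3=1, giving Y=1. Observed 0.
Test 1: faults giving observed 0 are {U3 stuck-at-0}.
Only U3 stuck-at-0 is consistent with every test.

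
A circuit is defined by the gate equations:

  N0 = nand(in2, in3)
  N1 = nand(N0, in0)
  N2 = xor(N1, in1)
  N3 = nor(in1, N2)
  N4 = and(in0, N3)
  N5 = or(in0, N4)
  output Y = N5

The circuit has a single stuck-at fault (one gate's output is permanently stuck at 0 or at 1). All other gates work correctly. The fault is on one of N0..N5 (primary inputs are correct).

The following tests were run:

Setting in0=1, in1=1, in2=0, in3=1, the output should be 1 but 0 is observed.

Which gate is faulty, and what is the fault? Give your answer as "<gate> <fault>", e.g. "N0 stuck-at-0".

Fault-free values for test 1 (in0=1, in1=1, in2=0, in3=1): N0=1, N1=0, N2=1, N3=0, N4=0, N5=1, giving Y=1. Observed 0.
Test 1: faults giving observed 0 are {N5 stuck-at-0}.
Only N5 stuck-at-0 is consistent with every test.

N5 stuck-at-0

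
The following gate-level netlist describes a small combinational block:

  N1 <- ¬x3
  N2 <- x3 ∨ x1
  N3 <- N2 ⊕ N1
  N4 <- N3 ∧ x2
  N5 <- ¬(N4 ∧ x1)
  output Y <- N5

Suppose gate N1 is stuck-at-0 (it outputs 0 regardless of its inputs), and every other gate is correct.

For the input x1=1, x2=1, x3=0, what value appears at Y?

0

Propagate with N1 forced: N1=0 [stuck-at-0], N2=1, N3=1, N4=1, N5=0.
So Y = 0. (Without the fault it would be 1.)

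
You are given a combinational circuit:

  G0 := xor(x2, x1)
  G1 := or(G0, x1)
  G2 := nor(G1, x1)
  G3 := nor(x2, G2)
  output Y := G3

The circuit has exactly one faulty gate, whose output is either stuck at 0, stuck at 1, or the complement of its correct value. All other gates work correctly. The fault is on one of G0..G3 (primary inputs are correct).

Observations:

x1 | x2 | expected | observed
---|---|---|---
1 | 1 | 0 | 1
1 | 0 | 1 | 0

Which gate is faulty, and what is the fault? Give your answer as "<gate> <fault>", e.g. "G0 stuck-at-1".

G3 inverted output

Fault-free values for test 1 (x1=1, x2=1): G0=0, G1=1, G2=0, G3=0, giving Y=0. Observed 1.
Test 1: faults giving observed 1 are {G3 stuck-at-1, G3 inverted output}.
Test 2 (x1=1, x2=0): fault-free G0=1, G1=1, G2=0, G3=1 → 1; observed 0. Eliminates G3 stuck-at-1.
Only G3 inverted output is consistent with every test.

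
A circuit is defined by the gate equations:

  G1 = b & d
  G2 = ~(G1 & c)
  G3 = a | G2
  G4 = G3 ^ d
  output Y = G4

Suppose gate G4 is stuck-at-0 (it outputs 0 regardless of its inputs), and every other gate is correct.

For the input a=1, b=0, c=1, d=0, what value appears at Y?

0

Propagate with G4 forced: G1=0, G2=1, G3=1, G4=0 [stuck-at-0].
So Y = 0. (Without the fault it would be 1.)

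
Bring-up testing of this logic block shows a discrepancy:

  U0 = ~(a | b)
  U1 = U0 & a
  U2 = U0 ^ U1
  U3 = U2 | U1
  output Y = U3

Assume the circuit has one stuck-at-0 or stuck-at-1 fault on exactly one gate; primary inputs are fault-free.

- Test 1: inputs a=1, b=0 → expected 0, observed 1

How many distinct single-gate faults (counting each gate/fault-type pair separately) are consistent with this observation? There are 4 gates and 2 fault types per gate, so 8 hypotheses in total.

Fault-free: U0=0, U1=0, U2=0, U3=0 → 0. Observed 1.
  U0 stuck-at-0: output 0 ✗
  U0 stuck-at-1: output 1 ✓
  U1 stuck-at-0: output 0 ✗
  U1 stuck-at-1: output 1 ✓
  U2 stuck-at-0: output 0 ✗
  U2 stuck-at-1: output 1 ✓
  U3 stuck-at-0: output 0 ✗
  U3 stuck-at-1: output 1 ✓
Consistent faults: {U0 stuck-at-1, U1 stuck-at-1, U2 stuck-at-1, U3 stuck-at-1} — 4 in all.

4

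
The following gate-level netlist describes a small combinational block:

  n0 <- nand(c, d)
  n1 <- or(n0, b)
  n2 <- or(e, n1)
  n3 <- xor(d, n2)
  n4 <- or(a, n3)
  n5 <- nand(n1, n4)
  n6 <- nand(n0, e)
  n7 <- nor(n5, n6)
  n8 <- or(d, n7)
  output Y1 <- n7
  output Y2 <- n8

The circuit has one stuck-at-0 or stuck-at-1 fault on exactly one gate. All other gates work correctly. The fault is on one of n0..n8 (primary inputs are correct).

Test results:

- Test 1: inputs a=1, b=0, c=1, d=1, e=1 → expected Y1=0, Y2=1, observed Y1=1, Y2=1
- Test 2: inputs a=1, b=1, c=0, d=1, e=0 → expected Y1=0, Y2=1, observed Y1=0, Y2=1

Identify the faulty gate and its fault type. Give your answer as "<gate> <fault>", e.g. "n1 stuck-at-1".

Fault-free values for test 1 (a=1, b=0, c=1, d=1, e=1): n0=0, n1=0, n2=1, n3=0, n4=1, n5=1, n6=1, n7=0, n8=1, giving Y1=0, Y2=1. Observed Y1=1, Y2=1.
Test 1: faults giving observed Y1=1, Y2=1 are {n0 stuck-at-1, n7 stuck-at-1}.
Test 2 (a=1, b=1, c=0, d=1, e=0): fault-free n0=1, n1=1, n2=1, n3=0, n4=1, n5=0, n6=1, n7=0, n8=1 → Y1=0, Y2=1; observed Y1=0, Y2=1. Eliminates n7 stuck-at-1.
Only n0 stuck-at-1 is consistent with every test.

n0 stuck-at-1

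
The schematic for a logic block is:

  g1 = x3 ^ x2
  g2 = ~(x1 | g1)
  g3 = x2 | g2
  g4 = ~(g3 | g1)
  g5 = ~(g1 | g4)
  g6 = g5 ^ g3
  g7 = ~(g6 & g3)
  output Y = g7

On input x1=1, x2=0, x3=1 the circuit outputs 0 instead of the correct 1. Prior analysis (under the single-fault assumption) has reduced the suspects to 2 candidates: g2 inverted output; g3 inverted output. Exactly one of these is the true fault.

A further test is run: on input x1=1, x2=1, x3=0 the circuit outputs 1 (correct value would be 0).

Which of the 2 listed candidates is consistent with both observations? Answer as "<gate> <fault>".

Evaluate each candidate on input x1=1, x2=1, x3=0:
  g2 inverted output: g1=1, g2=1 [inverted output], g3=1, g4=0, g5=0, g6=1, g7=0 → 0 — eliminated
  g3 inverted output: g1=1, g2=0, g3=0 [inverted output], g4=0, g5=0, g6=0, g7=1 → 1 — matches
Only g3 inverted output reproduces the observed 1.

g3 inverted output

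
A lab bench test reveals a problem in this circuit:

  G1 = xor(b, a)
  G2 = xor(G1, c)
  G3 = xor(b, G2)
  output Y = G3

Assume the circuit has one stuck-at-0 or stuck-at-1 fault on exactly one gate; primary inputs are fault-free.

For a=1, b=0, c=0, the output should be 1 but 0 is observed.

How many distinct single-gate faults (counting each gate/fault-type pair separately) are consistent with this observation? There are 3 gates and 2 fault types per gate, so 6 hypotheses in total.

3

Fault-free: G1=1, G2=1, G3=1 → 1. Observed 0.
  G1 stuck-at-0: output 0 ✓
  G1 stuck-at-1: output 1 ✗
  G2 stuck-at-0: output 0 ✓
  G2 stuck-at-1: output 1 ✗
  G3 stuck-at-0: output 0 ✓
  G3 stuck-at-1: output 1 ✗
Consistent faults: {G1 stuck-at-0, G2 stuck-at-0, G3 stuck-at-0} — 3 in all.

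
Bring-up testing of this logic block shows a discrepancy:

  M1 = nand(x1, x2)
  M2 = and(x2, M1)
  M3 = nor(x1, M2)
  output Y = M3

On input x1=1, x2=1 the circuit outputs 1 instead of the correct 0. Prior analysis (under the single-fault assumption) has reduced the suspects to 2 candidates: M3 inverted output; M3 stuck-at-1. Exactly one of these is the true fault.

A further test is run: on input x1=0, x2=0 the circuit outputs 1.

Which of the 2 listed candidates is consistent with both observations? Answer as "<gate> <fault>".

M3 stuck-at-1

Evaluate each candidate on input x1=0, x2=0:
  M3 inverted output: M1=1, M2=0, M3=0 [inverted output] → 0 — eliminated
  M3 stuck-at-1: M1=1, M2=0, M3=1 [stuck-at-1] → 1 — matches
Only M3 stuck-at-1 reproduces the observed 1.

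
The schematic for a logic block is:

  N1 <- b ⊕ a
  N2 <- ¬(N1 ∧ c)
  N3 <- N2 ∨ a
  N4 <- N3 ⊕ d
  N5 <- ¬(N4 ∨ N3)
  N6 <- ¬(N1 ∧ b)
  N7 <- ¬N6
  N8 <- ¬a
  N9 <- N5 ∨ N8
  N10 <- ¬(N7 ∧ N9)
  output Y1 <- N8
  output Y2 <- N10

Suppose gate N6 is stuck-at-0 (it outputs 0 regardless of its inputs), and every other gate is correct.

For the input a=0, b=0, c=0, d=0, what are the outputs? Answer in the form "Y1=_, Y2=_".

Y1=1, Y2=0

Propagate with N6 forced: N1=0, N2=1, N3=1, N4=1, N5=0, N6=0 [stuck-at-0], N7=1, N8=1, N9=1, N10=0.
So the outputs are Y1=1, Y2=0. (Without the fault they would be Y1=1, Y2=1.)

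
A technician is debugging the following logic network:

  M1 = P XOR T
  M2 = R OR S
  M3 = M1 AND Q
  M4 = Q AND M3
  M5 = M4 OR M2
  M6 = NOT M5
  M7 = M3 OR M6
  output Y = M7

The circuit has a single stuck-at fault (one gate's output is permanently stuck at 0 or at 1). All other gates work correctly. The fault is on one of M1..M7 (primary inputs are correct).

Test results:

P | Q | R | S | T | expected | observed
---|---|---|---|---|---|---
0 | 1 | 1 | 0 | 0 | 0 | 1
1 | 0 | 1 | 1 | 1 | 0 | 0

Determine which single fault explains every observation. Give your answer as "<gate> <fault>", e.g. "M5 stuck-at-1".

Fault-free values for test 1 (P=0, Q=1, R=1, S=0, T=0): M1=0, M2=1, M3=0, M4=0, M5=1, M6=0, M7=0, giving Y=0. Observed 1.
Test 1: faults giving observed 1 are {M1 stuck-at-1, M2 stuck-at-0, M3 stuck-at-1, M5 stuck-at-0, M6 stuck-at-1, M7 stuck-at-1}.
Test 2 (P=1, Q=0, R=1, S=1, T=1): fault-free M1=0, M2=1, M3=0, M4=0, M5=1, M6=0, M7=0 → 0; observed 0. Eliminates M2 stuck-at-0, M3 stuck-at-1, M5 stuck-at-0, M6 stuck-at-1, M7 stuck-at-1.
Only M1 stuck-at-1 is consistent with every test.

M1 stuck-at-1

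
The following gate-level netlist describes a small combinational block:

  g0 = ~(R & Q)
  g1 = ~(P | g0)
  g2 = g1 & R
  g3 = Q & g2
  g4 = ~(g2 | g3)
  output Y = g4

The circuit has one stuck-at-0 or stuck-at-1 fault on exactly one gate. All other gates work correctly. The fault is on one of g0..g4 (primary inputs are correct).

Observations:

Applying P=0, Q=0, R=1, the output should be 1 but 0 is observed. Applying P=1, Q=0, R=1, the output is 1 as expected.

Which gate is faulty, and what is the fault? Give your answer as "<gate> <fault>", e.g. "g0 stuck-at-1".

g0 stuck-at-0

Fault-free values for test 1 (P=0, Q=0, R=1): g0=1, g1=0, g2=0, g3=0, g4=1, giving Y=1. Observed 0.
Test 1: faults giving observed 0 are {g0 stuck-at-0, g1 stuck-at-1, g2 stuck-at-1, g3 stuck-at-1, g4 stuck-at-0}.
Test 2 (P=1, Q=0, R=1): fault-free g0=1, g1=0, g2=0, g3=0, g4=1 → 1; observed 1. Eliminates g1 stuck-at-1, g2 stuck-at-1, g3 stuck-at-1, g4 stuck-at-0.
Only g0 stuck-at-0 is consistent with every test.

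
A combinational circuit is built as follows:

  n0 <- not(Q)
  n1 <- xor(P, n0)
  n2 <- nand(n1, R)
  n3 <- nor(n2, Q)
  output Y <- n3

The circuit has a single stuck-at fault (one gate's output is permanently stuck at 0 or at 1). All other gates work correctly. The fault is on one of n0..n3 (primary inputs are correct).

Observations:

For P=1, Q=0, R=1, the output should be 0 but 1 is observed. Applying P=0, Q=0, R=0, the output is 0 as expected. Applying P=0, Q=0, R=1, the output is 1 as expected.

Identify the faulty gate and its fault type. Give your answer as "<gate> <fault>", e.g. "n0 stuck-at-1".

Fault-free values for test 1 (P=1, Q=0, R=1): n0=1, n1=0, n2=1, n3=0, giving Y=0. Observed 1.
Test 1: faults giving observed 1 are {n0 stuck-at-0, n1 stuck-at-1, n2 stuck-at-0, n3 stuck-at-1}.
Test 2 (P=0, Q=0, R=0): fault-free n0=1, n1=1, n2=1, n3=0 → 0; observed 0. Eliminates n2 stuck-at-0, n3 stuck-at-1.
Test 3 (P=0, Q=0, R=1): fault-free n0=1, n1=1, n2=0, n3=1 → 1; observed 1. Eliminates n0 stuck-at-0.
Only n1 stuck-at-1 is consistent with every test.

n1 stuck-at-1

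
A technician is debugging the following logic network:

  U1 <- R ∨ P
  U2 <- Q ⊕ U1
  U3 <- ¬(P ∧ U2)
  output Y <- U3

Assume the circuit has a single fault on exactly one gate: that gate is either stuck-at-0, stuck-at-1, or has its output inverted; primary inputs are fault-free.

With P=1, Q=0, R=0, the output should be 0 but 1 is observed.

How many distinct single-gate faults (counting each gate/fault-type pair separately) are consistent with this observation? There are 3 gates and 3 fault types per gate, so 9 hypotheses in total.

6

Fault-free: U1=1, U2=1, U3=0 → 0. Observed 1.
  U1 stuck-at-0: output 1 ✓
  U1 stuck-at-1: output 0 ✗
  U1 inverted output: output 1 ✓
  U2 stuck-at-0: output 1 ✓
  U2 stuck-at-1: output 0 ✗
  U2 inverted output: output 1 ✓
  U3 stuck-at-0: output 0 ✗
  U3 stuck-at-1: output 1 ✓
  U3 inverted output: output 1 ✓
Consistent faults: {U1 stuck-at-0, U1 inverted output, U2 stuck-at-0, U2 inverted output, U3 stuck-at-1, U3 inverted output} — 6 in all.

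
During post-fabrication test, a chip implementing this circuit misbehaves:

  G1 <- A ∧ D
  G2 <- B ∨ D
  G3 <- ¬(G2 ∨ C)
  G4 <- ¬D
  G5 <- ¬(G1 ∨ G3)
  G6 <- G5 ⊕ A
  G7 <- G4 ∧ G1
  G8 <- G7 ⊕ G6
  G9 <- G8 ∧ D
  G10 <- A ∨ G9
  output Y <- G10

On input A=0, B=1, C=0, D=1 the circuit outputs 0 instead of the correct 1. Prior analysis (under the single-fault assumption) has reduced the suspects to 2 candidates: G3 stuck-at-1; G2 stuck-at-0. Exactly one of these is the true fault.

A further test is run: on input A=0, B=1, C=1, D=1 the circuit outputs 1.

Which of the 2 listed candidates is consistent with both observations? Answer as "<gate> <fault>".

Evaluate each candidate on input A=0, B=1, C=1, D=1:
  G3 stuck-at-1: G1=0, G2=1, G3=1 [stuck-at-1], G4=0, G5=0, G6=0, G7=0, G8=0, G9=0, G10=0 → 0 — eliminated
  G2 stuck-at-0: G1=0, G2=0 [stuck-at-0], G3=0, G4=0, G5=1, G6=1, G7=0, G8=1, G9=1, G10=1 → 1 — matches
Only G2 stuck-at-0 reproduces the observed 1.

G2 stuck-at-0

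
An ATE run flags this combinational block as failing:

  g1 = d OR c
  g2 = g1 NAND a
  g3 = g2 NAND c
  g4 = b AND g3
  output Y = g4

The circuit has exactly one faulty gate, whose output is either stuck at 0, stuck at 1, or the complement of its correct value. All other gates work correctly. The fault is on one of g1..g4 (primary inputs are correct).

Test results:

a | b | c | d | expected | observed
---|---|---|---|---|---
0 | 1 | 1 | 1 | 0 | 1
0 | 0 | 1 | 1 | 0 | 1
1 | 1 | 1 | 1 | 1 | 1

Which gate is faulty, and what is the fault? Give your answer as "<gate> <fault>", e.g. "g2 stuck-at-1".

g4 stuck-at-1

Fault-free values for test 1 (a=0, b=1, c=1, d=1): g1=1, g2=1, g3=0, g4=0, giving Y=0. Observed 1.
Test 1: faults giving observed 1 are {g2 stuck-at-0, g2 inverted output, g3 stuck-at-1, g3 inverted output, g4 stuck-at-1, g4 inverted output}.
Test 2 (a=0, b=0, c=1, d=1): fault-free g1=1, g2=1, g3=0, g4=0 → 0; observed 1. Eliminates g2 stuck-at-0, g2 inverted output, g3 stuck-at-1, g3 inverted output.
Test 3 (a=1, b=1, c=1, d=1): fault-free g1=1, g2=0, g3=1, g4=1 → 1; observed 1. Eliminates g4 inverted output.
Only g4 stuck-at-1 is consistent with every test.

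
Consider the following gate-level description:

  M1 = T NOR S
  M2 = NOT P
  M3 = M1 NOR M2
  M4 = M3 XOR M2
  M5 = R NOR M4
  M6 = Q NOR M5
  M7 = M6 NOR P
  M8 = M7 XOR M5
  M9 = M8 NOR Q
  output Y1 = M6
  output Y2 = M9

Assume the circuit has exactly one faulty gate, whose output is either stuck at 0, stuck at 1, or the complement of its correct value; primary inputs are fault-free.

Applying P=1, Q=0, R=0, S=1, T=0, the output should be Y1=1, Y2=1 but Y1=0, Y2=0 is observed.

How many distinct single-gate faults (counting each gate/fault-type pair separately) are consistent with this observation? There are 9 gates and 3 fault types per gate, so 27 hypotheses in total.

Fault-free: M1=0, M2=0, M3=1, M4=1, M5=0, M6=1, M7=0, M8=0, M9=1 → Y1=1, Y2=1. Observed Y1=0, Y2=0.
  M1: stuck-at-1, inverted output ✓; others ✗
  M2: none of the 3 fault types match ✗
  M3: stuck-at-0, inverted output ✓; others ✗
  M4: stuck-at-0, inverted output ✓; others ✗
  M5: stuck-at-1, inverted output ✓; others ✗
  M6: none of the 3 fault types match ✗
  M7: none of the 3 fault types match ✗
  M8: none of the 3 fault types match ✗
  M9: none of the 3 fault types match ✗
Consistent faults: {M1 stuck-at-1, M1 inverted output, M3 stuck-at-0, M3 inverted output, M4 stuck-at-0, M4 inverted output, M5 stuck-at-1, M5 inverted output} — 8 in all.

8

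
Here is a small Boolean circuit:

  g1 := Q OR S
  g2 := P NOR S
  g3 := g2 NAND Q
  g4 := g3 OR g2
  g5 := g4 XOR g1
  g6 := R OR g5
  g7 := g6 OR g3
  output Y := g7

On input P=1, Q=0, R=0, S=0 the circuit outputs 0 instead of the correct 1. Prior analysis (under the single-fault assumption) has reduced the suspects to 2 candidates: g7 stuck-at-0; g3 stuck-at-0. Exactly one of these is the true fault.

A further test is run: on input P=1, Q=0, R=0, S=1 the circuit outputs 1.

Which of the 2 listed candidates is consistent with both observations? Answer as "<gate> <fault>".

g3 stuck-at-0

Evaluate each candidate on input P=1, Q=0, R=0, S=1:
  g7 stuck-at-0: g1=1, g2=0, g3=1, g4=1, g5=0, g6=0, g7=0 [stuck-at-0] → 0 — eliminated
  g3 stuck-at-0: g1=1, g2=0, g3=0 [stuck-at-0], g4=0, g5=1, g6=1, g7=1 → 1 — matches
Only g3 stuck-at-0 reproduces the observed 1.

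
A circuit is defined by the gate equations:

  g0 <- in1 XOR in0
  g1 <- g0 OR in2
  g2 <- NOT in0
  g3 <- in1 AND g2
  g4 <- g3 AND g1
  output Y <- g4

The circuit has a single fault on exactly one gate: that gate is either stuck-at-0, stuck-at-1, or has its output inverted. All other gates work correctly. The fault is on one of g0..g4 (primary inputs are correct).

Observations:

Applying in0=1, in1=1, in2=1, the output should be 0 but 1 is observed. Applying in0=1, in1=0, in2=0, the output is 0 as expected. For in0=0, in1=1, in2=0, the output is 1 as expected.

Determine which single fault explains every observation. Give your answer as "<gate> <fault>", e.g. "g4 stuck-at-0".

g2 stuck-at-1

Fault-free values for test 1 (in0=1, in1=1, in2=1): g0=0, g1=1, g2=0, g3=0, g4=0, giving Y=0. Observed 1.
Test 1: faults giving observed 1 are {g2 stuck-at-1, g2 inverted output, g3 stuck-at-1, g3 inverted output, g4 stuck-at-1, g4 inverted output}.
Test 2 (in0=1, in1=0, in2=0): fault-free g0=1, g1=1, g2=0, g3=0, g4=0 → 0; observed 0. Eliminates g3 stuck-at-1, g3 inverted output, g4 stuck-at-1, g4 inverted output.
Test 3 (in0=0, in1=1, in2=0): fault-free g0=1, g1=1, g2=1, g3=1, g4=1 → 1; observed 1. Eliminates g2 inverted output.
Only g2 stuck-at-1 is consistent with every test.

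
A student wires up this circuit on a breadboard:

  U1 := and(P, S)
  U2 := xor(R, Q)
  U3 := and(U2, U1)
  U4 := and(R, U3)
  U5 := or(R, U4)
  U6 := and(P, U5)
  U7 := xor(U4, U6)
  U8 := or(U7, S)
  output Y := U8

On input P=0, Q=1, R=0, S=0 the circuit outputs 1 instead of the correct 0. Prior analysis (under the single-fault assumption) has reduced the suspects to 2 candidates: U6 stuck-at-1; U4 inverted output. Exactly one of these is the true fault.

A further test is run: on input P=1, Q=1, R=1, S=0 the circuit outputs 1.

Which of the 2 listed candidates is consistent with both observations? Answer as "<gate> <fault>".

U6 stuck-at-1

Evaluate each candidate on input P=1, Q=1, R=1, S=0:
  U6 stuck-at-1: U1=0, U2=0, U3=0, U4=0, U5=1, U6=1 [stuck-at-1], U7=1, U8=1 → 1 — matches
  U4 inverted output: U1=0, U2=0, U3=0, U4=1 [inverted output], U5=1, U6=1, U7=0, U8=0 → 0 — eliminated
Only U6 stuck-at-1 reproduces the observed 1.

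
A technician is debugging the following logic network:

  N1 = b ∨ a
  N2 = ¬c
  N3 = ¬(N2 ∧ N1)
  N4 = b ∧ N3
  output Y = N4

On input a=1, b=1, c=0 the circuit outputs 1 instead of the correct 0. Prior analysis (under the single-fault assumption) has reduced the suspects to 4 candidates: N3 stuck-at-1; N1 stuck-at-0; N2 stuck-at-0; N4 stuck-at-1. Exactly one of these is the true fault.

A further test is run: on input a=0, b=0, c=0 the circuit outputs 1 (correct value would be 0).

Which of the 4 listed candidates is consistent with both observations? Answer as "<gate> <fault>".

Evaluate each candidate on input a=0, b=0, c=0:
  N3 stuck-at-1: N1=0, N2=1, N3=1 [stuck-at-1], N4=0 → 0 — eliminated
  N1 stuck-at-0: N1=0 [stuck-at-0], N2=1, N3=1, N4=0 → 0 — eliminated
  N2 stuck-at-0: N1=0, N2=0 [stuck-at-0], N3=1, N4=0 → 0 — eliminated
  N4 stuck-at-1: N1=0, N2=1, N3=1, N4=1 [stuck-at-1] → 1 — matches
Only N4 stuck-at-1 reproduces the observed 1.

N4 stuck-at-1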